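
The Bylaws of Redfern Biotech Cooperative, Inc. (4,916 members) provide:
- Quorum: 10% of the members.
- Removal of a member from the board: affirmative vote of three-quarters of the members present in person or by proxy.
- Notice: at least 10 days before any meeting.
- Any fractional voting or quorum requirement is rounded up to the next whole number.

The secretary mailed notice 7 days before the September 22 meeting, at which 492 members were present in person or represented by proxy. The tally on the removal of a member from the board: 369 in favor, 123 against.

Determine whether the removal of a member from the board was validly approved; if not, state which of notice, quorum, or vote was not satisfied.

Invalid — notice requirement not satisfied.

Notice: 7 days given; 10 required. Not satisfied.
Quorum: 10% of 4,916 = 491.60, rounded up to 492; 492 present. Satisfied.
Vote: requires three-fourths of those present (492); 3/4 of 492 = 369, so 369 needed; 369 in favor. Satisfied.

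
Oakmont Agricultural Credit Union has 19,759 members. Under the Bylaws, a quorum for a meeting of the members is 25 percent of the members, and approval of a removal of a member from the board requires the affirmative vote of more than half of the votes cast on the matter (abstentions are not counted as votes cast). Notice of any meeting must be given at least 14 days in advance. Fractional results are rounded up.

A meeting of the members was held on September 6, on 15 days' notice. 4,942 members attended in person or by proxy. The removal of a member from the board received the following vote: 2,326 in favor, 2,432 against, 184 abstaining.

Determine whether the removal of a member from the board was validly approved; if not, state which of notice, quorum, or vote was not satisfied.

Notice: 15 days given; 14 required. Satisfied.
Quorum: 25% of 19,759 = 4,939.75, rounded up to 4,940; 4,942 present. Satisfied.
Vote: requires a majority of the votes cast (4,942 − 184 abstaining = 4,758); a majority of 4758 is 2380, so 2,380 needed; 2,326 in favor. Not satisfied.

Invalid — vote requirement not satisfied.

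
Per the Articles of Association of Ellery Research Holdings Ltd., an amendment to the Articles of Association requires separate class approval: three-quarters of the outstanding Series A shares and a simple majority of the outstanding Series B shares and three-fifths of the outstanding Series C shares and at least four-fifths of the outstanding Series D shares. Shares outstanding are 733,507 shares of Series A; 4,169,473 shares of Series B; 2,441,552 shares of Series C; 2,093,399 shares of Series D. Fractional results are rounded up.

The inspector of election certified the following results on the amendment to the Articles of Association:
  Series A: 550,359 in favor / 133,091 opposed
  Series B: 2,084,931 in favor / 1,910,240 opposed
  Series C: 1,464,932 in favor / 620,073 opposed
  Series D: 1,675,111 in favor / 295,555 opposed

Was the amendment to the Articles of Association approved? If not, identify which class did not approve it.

Series A: 3/4 of 733507 = 550130.25, rounded up to 550131; 550,131 required, 550,359 in favor — approved.
Series B: a majority of 4169473 is 2084737; 2,084,737 required, 2,084,931 in favor — approved.
Series C: 3/5 of 2441552 = 1464931.20, rounded up to 1464932; 1,464,932 required, 1,464,932 in favor — approved.
Series D: 4/5 of 2093399 = 1674719.20, rounded up to 1674720; 1,674,720 required, 1,675,111 in favor — approved.

Approved — every class gave the required vote.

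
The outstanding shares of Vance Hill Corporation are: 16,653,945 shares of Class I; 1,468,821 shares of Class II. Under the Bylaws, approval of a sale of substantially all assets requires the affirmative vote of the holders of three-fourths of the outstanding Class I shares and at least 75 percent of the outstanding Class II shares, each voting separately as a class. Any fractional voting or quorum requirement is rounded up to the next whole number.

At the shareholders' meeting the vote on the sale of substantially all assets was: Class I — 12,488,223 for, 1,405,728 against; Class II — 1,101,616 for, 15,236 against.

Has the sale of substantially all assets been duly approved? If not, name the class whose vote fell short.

Not approved — the Class I shares did not give the required vote.

Class I: 3/4 of 16653945 = 12490458.75, rounded up to 12490459; 12,490,459 required, 12,488,223 in favor — not approved.
Class II: 3/4 of 1468821 = 1101615.75, rounded up to 1101616; 1,101,616 required, 1,101,616 in favor — approved.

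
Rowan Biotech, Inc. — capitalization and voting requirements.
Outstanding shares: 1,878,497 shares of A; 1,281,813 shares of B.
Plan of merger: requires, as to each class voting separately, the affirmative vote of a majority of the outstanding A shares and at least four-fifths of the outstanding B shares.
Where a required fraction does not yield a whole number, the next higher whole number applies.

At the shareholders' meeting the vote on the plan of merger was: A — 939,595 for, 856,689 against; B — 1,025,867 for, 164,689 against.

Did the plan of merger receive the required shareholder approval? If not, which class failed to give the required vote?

A: a majority of 1878497 is 939249; 939,249 required, 939,595 in favor — approved.
B: 4/5 of 1281813 = 1025450.40, rounded up to 1025451; 1,025,451 required, 1,025,867 in favor — approved.

Approved — every class gave the required vote.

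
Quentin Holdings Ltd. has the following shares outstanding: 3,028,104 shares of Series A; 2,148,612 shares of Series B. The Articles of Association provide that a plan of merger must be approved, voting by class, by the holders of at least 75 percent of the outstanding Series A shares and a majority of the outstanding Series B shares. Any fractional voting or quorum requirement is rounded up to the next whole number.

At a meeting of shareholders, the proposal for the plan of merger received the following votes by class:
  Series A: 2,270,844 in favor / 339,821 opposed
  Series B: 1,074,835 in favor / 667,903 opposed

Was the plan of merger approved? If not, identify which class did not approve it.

Series A: 3/4 of 3028104 = 2271078; 2,271,078 required, 2,270,844 in favor — not approved.
Series B: a majority of 2148612 is 1074307; 1,074,307 required, 1,074,835 in favor — approved.

Not approved — the Series A shares did not give the required vote.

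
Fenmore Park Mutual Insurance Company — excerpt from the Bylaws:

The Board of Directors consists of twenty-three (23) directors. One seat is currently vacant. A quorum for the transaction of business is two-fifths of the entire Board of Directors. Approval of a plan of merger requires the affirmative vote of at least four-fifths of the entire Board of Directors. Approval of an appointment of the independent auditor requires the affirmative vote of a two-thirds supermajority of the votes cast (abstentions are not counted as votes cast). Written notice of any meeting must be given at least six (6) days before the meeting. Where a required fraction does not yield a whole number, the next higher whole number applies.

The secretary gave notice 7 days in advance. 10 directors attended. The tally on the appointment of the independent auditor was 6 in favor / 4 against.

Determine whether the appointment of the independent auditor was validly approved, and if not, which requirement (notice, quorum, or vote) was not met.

Invalid — vote requirement not satisfied.

Notice: 7 days given; 6 required (7 ≥ 6). Satisfied.
Quorum: 10 present; quorum is 10. Satisfied.
Vote: the appointment of the independent auditor requires two-thirds of the votes cast (10). 2/3 of 10 = 6.67, rounded up to 7, so 7 affirmative votes are needed; 6 voted in favor. Not satisfied.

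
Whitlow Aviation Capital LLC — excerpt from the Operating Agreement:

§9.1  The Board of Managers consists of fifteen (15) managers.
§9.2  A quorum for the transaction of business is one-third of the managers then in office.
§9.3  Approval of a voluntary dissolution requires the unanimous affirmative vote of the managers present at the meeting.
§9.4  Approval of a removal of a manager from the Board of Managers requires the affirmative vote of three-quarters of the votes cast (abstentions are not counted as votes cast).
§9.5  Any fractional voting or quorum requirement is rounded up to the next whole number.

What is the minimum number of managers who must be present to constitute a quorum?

5

1/3 of 15 = 5.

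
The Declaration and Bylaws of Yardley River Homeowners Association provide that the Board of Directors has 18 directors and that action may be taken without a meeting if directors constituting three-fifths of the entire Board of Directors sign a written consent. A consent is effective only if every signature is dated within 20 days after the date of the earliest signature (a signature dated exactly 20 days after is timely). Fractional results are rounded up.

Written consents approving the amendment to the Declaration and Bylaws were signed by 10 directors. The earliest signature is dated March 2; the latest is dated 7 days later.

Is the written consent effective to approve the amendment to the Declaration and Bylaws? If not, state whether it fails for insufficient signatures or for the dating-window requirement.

Signatures required: three-fifths of 18 — 3/5 of 18 = 10.80, rounded up to 11, so 11 needed; 10 signed. Insufficient.
Dating window: the latest signature is 7 days after the earliest; the limit is 20 days. Within the window.

Not effective — insufficient signatures.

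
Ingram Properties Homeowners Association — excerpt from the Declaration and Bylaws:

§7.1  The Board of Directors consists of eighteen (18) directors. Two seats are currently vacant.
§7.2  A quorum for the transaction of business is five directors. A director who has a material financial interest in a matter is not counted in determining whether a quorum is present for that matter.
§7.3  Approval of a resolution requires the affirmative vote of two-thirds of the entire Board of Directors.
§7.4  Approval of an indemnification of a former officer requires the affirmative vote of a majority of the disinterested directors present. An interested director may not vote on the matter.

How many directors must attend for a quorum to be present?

5

The quorum is fixed at 5.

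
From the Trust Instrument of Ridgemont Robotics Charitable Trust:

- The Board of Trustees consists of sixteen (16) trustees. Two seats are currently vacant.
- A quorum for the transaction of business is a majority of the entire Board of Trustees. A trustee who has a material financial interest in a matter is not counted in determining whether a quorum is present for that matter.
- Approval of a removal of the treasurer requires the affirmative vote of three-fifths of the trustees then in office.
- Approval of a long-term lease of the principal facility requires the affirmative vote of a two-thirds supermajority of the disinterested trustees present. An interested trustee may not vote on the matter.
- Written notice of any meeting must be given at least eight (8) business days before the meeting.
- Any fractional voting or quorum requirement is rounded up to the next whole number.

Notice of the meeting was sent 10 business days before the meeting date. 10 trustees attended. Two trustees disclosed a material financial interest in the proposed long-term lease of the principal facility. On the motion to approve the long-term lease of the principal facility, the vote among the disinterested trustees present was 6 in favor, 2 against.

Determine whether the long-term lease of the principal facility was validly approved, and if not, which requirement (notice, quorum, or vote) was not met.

Invalid — quorum requirement not satisfied.

Notice: 10 business days given; 8 required (10 ≥ 8). Satisfied.
Quorum: 10 present, but the 2 interested trustees do not count, leaving 8. Quorum is 9. Not satisfied.
Vote: the long-term lease of the principal facility requires two-thirds of the disinterested trustees present (10 − 2 = 8). 2/3 of 8 = 5.33, rounded up to 6, so 6 affirmative votes are needed; 6 voted in favor. Satisfied. (Moot — without a quorum no business can be validly transacted.)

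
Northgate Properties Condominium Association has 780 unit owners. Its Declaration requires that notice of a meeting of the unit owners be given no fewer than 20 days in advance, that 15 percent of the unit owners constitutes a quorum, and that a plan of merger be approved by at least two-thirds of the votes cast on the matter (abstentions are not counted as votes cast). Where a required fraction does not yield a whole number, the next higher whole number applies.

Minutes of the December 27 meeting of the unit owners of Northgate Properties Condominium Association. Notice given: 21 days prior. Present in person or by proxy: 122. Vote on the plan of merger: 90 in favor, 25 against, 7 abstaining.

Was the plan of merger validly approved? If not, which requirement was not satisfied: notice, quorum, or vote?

Notice: 21 days given; 20 required. Satisfied.
Quorum: 15% of 780 = 117; 122 present. Satisfied.
Vote: requires two-thirds of the votes cast (122 − 7 abstaining = 115); 2/3 of 115 = 76.67, rounded up to 77, so 77 needed; 90 in favor. Satisfied.

Valid — all requirements satisfied.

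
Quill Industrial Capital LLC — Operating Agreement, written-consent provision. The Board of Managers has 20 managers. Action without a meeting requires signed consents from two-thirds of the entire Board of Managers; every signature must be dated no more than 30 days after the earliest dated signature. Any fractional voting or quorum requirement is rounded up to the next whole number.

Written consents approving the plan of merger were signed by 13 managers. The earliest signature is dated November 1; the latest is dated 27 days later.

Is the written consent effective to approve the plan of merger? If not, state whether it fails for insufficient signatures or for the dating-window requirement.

Signatures required: two-thirds of 20 — 2/3 of 20 = 13.33, rounded up to 14, so 14 needed; 13 signed. Insufficient.
Dating window: the latest signature is 27 days after the earliest; the limit is 30 days. Within the window.

Not effective — insufficient signatures.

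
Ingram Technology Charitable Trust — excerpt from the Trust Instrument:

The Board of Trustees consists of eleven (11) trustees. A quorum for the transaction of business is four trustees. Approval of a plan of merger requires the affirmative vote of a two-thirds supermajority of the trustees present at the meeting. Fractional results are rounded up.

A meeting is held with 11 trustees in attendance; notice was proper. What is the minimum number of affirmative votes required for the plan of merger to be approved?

The plan of merger requires two-thirds of the trustees present (11).
2/3 of 11 = 7.33, rounded up to 8.

8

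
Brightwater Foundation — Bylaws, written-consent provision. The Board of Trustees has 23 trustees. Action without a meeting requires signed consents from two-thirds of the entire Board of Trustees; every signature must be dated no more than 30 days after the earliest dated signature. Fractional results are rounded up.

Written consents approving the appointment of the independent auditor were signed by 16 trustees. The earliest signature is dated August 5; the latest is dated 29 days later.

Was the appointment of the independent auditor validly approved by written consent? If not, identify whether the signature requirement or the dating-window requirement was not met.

Effective — both the signature and dating-window requirements are satisfied.

Signatures required: two-thirds of 23 — 2/3 of 23 = 15.33, rounded up to 16, so 16 needed; 16 signed. Sufficient.
Dating window: the latest signature is 29 days after the earliest; the limit is 30 days. Within the window.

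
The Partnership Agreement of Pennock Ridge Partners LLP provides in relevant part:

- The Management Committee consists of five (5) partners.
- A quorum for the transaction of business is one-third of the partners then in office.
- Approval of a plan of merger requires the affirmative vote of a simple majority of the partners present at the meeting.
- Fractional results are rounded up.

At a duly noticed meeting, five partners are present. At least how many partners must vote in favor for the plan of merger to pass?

The plan of merger requires a majority of the partners present (5).
A majority of 5 is 3.

3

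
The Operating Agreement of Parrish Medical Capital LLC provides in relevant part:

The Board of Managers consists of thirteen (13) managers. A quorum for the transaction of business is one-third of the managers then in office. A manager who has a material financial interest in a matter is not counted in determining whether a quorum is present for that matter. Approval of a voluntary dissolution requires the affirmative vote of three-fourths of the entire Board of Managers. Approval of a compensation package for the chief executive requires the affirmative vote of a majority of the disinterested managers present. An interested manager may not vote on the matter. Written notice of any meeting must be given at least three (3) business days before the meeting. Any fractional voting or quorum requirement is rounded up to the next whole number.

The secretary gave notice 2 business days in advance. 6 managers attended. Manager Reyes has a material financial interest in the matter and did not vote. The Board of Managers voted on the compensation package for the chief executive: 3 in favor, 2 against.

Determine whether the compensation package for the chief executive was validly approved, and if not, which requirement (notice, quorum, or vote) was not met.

Notice: 2 business days given; 3 required (2 < 3). Not satisfied.
Quorum: 6 present, but the 1 interested manager does not count, leaving 5. Quorum is 5. Satisfied.
Vote: the compensation package for the chief executive requires a majority of the disinterested managers present (6 − 1 = 5). A majority of 5 is 3, so 3 affirmative votes are needed; 3 voted in favor. Satisfied.

Invalid — notice requirement not satisfied.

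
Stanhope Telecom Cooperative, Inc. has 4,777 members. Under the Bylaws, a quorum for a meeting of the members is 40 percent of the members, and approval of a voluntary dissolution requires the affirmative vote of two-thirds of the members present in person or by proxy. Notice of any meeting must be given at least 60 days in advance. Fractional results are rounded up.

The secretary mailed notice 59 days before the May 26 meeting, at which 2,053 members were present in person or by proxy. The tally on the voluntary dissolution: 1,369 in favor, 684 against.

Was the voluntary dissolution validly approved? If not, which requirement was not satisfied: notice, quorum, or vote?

Invalid — notice requirement not satisfied.

Notice: 59 days given; 60 required. Not satisfied.
Quorum: 40% of 4,777 = 1,910.80, rounded up to 1,911; 2,053 present. Satisfied.
Vote: requires two-thirds of those present (2,053); 2/3 of 2053 = 1368.67, rounded up to 1369, so 1,369 needed; 1,369 in favor. Satisfied.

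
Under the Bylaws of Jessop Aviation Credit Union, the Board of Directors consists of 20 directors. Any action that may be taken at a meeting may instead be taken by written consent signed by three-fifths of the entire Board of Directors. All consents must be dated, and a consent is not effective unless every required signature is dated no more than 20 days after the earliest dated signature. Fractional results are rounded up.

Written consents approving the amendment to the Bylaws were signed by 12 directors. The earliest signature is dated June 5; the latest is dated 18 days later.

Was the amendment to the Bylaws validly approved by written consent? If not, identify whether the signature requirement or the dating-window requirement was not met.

Signatures required: three-fifths of 20 — 3/5 of 20 = 12, so 12 needed; 12 signed. Sufficient.
Dating window: the latest signature is 18 days after the earliest; the limit is 20 days. Within the window.

Effective — both the signature and dating-window requirements are satisfied.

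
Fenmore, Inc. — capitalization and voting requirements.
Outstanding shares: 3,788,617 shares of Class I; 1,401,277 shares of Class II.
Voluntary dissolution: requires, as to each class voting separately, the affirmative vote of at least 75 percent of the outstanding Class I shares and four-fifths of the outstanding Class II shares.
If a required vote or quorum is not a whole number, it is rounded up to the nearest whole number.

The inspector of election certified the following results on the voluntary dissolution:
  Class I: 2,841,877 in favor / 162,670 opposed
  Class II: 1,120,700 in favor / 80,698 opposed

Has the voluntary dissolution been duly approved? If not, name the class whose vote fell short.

Not approved — the Class II shares did not give the required vote.

Class I: 3/4 of 3788617 = 2841462.75, rounded up to 2841463; 2,841,463 required, 2,841,877 in favor — approved.
Class II: 4/5 of 1401277 = 1121021.60, rounded up to 1121022; 1,121,022 required, 1,120,700 in favor — not approved.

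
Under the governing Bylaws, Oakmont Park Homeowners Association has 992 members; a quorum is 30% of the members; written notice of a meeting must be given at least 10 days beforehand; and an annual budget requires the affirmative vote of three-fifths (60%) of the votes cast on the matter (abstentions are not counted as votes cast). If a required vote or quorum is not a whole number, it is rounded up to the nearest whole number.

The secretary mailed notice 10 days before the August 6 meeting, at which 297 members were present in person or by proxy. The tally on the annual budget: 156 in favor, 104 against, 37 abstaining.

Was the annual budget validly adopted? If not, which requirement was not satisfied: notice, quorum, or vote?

Invalid — quorum requirement not satisfied.

Notice: 10 days given; 10 required. Satisfied.
Quorum: 30% of 992 = 297.60, rounded up to 298; 297 present. Not satisfied.
Vote: requires three-fifths of the votes cast (297 − 37 abstaining = 260); 3/5 of 260 = 156, so 156 needed; 156 in favor. Satisfied.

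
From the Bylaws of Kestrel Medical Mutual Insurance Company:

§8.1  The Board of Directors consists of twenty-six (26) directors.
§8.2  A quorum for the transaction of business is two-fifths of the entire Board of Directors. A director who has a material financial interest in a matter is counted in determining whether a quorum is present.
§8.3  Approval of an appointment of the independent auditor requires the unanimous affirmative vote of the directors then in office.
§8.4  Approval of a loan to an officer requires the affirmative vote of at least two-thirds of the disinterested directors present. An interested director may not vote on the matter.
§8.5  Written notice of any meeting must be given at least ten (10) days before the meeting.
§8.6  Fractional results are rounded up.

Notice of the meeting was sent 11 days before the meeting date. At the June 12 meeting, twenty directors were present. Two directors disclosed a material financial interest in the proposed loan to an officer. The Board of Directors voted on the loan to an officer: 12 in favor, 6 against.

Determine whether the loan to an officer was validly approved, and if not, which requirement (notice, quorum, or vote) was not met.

Notice: 11 days given; 10 required (11 ≥ 10). Satisfied.
Quorum: 20 present (interested directors count toward quorum); quorum is 11. Satisfied.
Vote: the loan to an officer requires two-thirds of the disinterested directors present (20 − 2 = 18). 2/3 of 18 = 12, so 12 affirmative votes are needed; 12 voted in favor. Satisfied.

Valid — all requirements satisfied.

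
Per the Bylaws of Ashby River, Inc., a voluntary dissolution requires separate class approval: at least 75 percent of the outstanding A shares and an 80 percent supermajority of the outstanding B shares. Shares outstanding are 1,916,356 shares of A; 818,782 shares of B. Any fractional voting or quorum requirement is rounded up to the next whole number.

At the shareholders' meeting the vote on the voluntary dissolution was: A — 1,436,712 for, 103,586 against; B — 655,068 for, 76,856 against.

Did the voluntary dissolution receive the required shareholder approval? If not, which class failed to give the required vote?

Not approved — the A shares did not give the required vote.

A: 3/4 of 1916356 = 1437267; 1,437,267 required, 1,436,712 in favor — not approved.
B: 4/5 of 818782 = 655025.60, rounded up to 655026; 655,026 required, 655,068 in favor — approved.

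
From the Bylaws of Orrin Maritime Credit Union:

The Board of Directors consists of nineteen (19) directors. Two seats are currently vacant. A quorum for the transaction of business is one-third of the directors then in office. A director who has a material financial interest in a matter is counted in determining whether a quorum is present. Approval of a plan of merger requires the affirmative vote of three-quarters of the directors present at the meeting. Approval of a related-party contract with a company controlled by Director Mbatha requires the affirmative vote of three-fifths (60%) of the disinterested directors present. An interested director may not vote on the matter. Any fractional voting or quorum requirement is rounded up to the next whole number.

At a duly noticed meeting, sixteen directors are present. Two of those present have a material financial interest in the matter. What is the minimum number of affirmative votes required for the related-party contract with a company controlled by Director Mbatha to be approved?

The related-party contract with a company controlled by Director Mbatha requires three-fifths of the disinterested directors present (16 − 2 = 14).
3/5 of 14 = 8.40, rounded up to 9.

9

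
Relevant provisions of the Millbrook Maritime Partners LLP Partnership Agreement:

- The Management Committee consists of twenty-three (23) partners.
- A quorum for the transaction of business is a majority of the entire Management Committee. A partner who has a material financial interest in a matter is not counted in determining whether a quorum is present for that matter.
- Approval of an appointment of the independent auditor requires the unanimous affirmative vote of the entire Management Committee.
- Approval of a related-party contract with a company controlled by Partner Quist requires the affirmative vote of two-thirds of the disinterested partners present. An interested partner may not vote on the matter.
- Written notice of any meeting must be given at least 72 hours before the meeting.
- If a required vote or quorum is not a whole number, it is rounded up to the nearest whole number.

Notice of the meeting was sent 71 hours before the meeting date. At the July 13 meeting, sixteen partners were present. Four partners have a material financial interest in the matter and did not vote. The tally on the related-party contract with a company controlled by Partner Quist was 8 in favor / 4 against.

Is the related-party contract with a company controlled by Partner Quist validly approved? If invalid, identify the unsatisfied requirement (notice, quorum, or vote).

Notice: 71 hours given; 72 required (71 < 72). Not satisfied.
Quorum: 16 present, but the 4 interested partners do not count, leaving 12. Quorum is 12. Satisfied.
Vote: the related-party contract with a company controlled by Partner Quist requires two-thirds of the disinterested partners present (16 − 4 = 12). 2/3 of 12 = 8, so 8 affirmative votes are needed; 8 voted in favor. Satisfied.

Invalid — notice requirement not satisfied.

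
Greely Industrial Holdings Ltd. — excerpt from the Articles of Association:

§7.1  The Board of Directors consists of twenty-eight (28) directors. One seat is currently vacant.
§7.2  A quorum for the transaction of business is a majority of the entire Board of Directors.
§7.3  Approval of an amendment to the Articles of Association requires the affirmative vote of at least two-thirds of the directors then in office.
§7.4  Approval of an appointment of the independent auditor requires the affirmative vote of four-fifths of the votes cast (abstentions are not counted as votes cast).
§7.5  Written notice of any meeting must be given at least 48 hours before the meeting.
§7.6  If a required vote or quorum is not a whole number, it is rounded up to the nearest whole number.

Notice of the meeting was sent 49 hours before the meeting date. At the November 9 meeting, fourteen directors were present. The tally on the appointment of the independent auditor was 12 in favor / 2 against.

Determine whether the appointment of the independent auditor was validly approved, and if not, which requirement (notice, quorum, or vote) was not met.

Invalid — quorum requirement not satisfied.

Notice: 49 hours given; 48 required (49 ≥ 48). Satisfied.
Quorum: 14 present; quorum is 15. Not satisfied.
Vote: the appointment of the independent auditor requires four-fifths of the votes cast (14). 4/5 of 14 = 11.20, rounded up to 12, so 12 affirmative votes are needed; 12 voted in favor. Satisfied. (Moot — without a quorum no business can be validly transacted.)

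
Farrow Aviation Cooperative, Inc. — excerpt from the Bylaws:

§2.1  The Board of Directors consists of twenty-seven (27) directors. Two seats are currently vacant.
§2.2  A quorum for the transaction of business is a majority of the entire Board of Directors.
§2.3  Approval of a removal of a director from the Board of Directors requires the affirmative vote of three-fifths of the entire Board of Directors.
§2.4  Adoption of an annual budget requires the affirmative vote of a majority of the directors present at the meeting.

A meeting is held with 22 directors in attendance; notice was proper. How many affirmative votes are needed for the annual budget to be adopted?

12

The annual budget requires a majority of the directors present (22).
A majority of 22 is 12.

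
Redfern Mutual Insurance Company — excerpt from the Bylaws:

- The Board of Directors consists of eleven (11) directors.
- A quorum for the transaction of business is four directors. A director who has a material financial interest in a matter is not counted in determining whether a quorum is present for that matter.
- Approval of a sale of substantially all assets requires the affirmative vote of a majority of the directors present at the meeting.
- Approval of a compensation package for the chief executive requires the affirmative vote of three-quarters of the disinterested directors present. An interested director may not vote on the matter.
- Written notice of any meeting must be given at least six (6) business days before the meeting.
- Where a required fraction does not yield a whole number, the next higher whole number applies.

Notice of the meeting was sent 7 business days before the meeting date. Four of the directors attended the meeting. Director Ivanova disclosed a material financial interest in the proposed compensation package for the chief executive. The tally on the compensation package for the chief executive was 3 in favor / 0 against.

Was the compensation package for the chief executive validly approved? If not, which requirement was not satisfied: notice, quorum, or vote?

Invalid — quorum requirement not satisfied.

Notice: 7 business days given; 6 required (7 ≥ 6). Satisfied.
Quorum: 4 present, but the 1 interested director does not count, leaving 3. Quorum is 4. Not satisfied.
Vote: the compensation package for the chief executive requires three-fourths of the disinterested directors present (4 − 1 = 3). 3/4 of 3 = 2.25, rounded up to 3, so 3 affirmative votes are needed; 3 voted in favor. Satisfied. (Moot — without a quorum no business can be validly transacted.)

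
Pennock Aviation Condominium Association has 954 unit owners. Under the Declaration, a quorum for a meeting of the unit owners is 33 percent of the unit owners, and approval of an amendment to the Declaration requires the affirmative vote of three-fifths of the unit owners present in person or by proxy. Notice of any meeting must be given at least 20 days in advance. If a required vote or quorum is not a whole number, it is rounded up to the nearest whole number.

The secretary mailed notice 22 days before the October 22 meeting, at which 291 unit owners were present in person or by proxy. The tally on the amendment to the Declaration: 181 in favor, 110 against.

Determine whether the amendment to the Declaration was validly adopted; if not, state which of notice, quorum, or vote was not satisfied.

Invalid — quorum requirement not satisfied.

Notice: 22 days given; 20 required. Satisfied.
Quorum: 33% of 954 = 314.82, rounded up to 315; 291 present. Not satisfied.
Vote: requires three-fifths of those present (291); 3/5 of 291 = 174.60, rounded up to 175, so 175 needed; 181 in favor. Satisfied.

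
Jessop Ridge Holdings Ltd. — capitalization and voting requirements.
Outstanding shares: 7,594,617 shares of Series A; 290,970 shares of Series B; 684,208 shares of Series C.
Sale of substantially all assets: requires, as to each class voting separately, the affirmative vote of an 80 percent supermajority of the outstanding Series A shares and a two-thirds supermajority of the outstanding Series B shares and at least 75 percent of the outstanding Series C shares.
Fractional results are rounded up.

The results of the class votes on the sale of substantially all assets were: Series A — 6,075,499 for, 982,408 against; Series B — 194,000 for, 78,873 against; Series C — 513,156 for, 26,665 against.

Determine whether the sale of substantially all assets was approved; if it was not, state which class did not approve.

Not approved — the Series A shares did not give the required vote.

Series A: 4/5 of 7594617 = 6075693.60, rounded up to 6075694; 6,075,694 required, 6,075,499 in favor — not approved.
Series B: 2/3 of 290970 = 193980; 193,980 required, 194,000 in favor — approved.
Series C: 3/4 of 684208 = 513156; 513,156 required, 513,156 in favor — approved.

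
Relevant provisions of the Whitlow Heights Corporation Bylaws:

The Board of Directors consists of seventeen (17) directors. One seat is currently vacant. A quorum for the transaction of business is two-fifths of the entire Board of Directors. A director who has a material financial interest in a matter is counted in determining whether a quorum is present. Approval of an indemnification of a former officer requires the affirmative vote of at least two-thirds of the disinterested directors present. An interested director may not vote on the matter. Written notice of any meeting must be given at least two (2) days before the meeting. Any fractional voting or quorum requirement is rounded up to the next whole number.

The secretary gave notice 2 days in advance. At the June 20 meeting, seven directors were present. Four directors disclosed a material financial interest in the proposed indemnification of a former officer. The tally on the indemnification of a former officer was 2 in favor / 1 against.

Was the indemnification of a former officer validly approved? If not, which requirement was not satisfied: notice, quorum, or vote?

Valid — all requirements satisfied.

Notice: 2 days given; 2 required (2 ≥ 2). Satisfied.
Quorum: 7 present (interested directors count toward quorum); quorum is 7. Satisfied.
Vote: the indemnification of a former officer requires two-thirds of the disinterested directors present (7 − 4 = 3). 2/3 of 3 = 2, so 2 affirmative votes are needed; 2 voted in favor. Satisfied.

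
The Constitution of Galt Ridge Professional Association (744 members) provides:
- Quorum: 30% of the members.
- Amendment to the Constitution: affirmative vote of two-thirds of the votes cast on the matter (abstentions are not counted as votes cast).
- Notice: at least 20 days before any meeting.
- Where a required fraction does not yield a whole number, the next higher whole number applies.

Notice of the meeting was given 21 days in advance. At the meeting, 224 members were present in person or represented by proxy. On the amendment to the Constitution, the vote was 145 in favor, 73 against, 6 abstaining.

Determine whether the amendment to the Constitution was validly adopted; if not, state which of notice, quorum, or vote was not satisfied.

Notice: 21 days given; 20 required. Satisfied.
Quorum: 30% of 744 = 223.20, rounded up to 224; 224 present. Satisfied.
Vote: requires two-thirds of the votes cast (224 − 6 abstaining = 218); 2/3 of 218 = 145.33, rounded up to 146, so 146 needed; 145 in favor. Not satisfied.

Invalid — vote requirement not satisfied.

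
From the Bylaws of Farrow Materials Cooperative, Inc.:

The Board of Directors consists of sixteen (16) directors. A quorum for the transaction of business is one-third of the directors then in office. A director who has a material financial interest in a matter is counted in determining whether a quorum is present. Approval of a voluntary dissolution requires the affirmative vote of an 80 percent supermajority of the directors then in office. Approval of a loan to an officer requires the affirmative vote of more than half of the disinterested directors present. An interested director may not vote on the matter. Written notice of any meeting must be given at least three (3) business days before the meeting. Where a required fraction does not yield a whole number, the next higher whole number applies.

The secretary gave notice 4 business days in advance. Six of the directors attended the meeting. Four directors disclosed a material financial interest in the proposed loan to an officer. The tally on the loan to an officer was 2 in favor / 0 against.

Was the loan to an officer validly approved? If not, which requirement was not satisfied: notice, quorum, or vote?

Notice: 4 business days given; 3 required (4 ≥ 3). Satisfied.
Quorum: 6 present (interested directors count toward quorum); quorum is 6. Satisfied.
Vote: the loan to an officer requires a majority of the disinterested directors present (6 − 4 = 2). A majority of 2 is 2, so 2 affirmative votes are needed; 2 voted in favor. Satisfied.

Valid — all requirements satisfied.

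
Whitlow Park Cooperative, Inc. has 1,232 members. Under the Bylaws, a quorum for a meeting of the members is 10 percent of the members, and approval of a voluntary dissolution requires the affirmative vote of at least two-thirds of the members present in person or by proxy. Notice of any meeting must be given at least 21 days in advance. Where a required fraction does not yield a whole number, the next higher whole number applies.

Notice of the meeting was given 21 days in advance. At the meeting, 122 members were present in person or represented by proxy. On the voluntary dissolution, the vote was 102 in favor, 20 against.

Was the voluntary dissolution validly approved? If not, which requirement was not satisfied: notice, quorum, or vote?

Notice: 21 days given; 21 required. Satisfied.
Quorum: 10% of 1,232 = 123.20, rounded up to 124; 122 present. Not satisfied.
Vote: requires two-thirds of those present (122); 2/3 of 122 = 81.33, rounded up to 82, so 82 needed; 102 in favor. Satisfied.

Invalid — quorum requirement not satisfied.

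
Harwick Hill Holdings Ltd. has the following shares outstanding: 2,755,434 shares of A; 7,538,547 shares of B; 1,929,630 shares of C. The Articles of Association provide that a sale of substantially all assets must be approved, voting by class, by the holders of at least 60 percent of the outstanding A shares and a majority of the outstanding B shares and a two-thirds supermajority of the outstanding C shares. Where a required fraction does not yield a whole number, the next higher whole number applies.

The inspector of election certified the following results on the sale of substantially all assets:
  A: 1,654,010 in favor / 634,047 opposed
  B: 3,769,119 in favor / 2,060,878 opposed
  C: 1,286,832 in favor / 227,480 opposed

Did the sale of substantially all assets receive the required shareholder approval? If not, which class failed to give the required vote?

Not approved — the B shares did not give the required vote.

A: 3/5 of 2755434 = 1653260.40, rounded up to 1653261; 1,653,261 required, 1,654,010 in favor — approved.
B: a majority of 7538547 is 3769274; 3,769,274 required, 3,769,119 in favor — not approved.
C: 2/3 of 1929630 = 1286420; 1,286,420 required, 1,286,832 in favor — approved.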